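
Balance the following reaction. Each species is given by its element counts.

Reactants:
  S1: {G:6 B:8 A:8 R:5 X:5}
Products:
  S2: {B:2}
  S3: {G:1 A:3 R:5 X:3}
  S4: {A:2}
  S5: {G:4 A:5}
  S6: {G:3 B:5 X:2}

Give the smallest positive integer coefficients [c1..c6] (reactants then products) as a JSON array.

Coefficients: [4, 6, 4, 5, 2, 4]

G: 4·6 = 24 | 6·0+4·1+5·0+2·4+4·3 = 24
B: 4·8 = 32 | 6·2+4·0+5·0+2·0+4·5 = 32
A: 4·8 = 32 | 6·0+4·3+5·2+2·5+4·0 = 32
R: 4·5 = 20 | 6·0+4·5+5·0+2·0+4·0 = 20
X: 4·5 = 20 | 6·0+4·3+5·0+2·0+4·2 = 20
gcd(4,6,4,5,2,4) = 1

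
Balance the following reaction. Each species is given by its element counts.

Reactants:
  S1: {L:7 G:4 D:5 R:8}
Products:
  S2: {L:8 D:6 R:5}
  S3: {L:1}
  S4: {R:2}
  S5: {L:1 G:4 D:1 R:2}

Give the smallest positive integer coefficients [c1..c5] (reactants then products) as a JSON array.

Coefficients: [3, 2, 2, 4, 3]

L: 3·7 = 21 | 2·8+2·1+4·0+3·1 = 21
G: 3·4 = 12 | 2·0+2·0+4·0+3·4 = 12
D: 3·5 = 15 | 2·6+2·0+4·0+3·1 = 15
R: 3·8 = 24 | 2·5+2·0+4·2+3·2 = 24
gcd(3,2,2,4,3) = 1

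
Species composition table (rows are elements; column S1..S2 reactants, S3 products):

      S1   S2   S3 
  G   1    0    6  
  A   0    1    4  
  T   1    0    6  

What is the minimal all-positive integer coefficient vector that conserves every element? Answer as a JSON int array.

Coefficients: [6, 4, 1]

G: 6·1+4·0 = 6 | 1·6 = 6
A: 6·0+4·1 = 4 | 1·4 = 4
T: 6·1+4·0 = 6 | 1·6 = 6
gcd(6,4,1) = 1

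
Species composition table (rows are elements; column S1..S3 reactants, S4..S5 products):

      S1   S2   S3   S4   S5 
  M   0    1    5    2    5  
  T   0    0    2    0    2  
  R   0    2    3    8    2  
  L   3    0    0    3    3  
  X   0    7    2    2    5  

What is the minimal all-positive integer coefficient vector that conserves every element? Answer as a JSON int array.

Coefficients: [5, 2, 4, 1, 4]

M: 5·0+2·1+4·5 = 22 | 1·2+4·5 = 22
T: 5·0+2·0+4·2 = 8 | 1·0+4·2 = 8
R: 5·0+2·2+4·3 = 16 | 1·8+4·2 = 16
L: 5·3+2·0+4·0 = 15 | 1·3+4·3 = 15
X: 5·0+2·7+4·2 = 22 | 1·2+4·5 = 22
gcd(5,2,4,1,4) = 1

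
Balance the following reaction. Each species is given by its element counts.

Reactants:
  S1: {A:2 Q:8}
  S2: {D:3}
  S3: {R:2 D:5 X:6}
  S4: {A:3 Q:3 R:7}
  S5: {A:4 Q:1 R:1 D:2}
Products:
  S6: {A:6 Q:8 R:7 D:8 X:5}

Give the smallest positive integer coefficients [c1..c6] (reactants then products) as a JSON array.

Coefficients: [4, 5, 5, 4, 4, 6]

A: 4·2+5·0+5·0+4·3+4·4 = 36 | 6·6 = 36
Q: 4·8+5·0+5·0+4·3+4·1 = 48 | 6·8 = 48
R: 4·0+5·0+5·2+4·7+4·1 = 42 | 6·7 = 42
D: 4·0+5·3+5·5+4·0+4·2 = 48 | 6·8 = 48
X: 4·0+5·0+5·6+4·0+4·0 = 30 | 6·5 = 30
gcd(4,5,5,4,4,6) = 1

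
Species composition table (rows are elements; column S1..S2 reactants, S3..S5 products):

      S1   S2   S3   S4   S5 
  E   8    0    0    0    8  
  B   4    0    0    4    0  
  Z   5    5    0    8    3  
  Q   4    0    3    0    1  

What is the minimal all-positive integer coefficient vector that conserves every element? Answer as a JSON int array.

Coefficients: [5, 6, 5, 5, 5]

E: 5·8+6·0 = 40 | 5·0+5·0+5·8 = 40
B: 5·4+6·0 = 20 | 5·0+5·4+5·0 = 20
Z: 5·5+6·5 = 55 | 5·0+5·8+5·3 = 55
Q: 5·4+6·0 = 20 | 5·3+5·0+5·1 = 20
gcd(5,6,5,5,5) = 1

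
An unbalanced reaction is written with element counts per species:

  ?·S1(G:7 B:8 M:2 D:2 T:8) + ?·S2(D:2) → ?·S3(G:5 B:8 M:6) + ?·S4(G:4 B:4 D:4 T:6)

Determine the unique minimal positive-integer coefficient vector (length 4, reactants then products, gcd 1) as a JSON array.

Coefficients: [3, 5, 1, 4]

G: 3·7+5·0 = 21 | 1·5+4·4 = 21
B: 3·8+5·0 = 24 | 1·8+4·4 = 24
M: 3·2+5·0 = 6 | 1·6+4·0 = 6
D: 3·2+5·2 = 16 | 1·0+4·4 = 16
T: 3·8+5·0 = 24 | 1·0+4·6 = 24
gcd(3,5,1,4) = 1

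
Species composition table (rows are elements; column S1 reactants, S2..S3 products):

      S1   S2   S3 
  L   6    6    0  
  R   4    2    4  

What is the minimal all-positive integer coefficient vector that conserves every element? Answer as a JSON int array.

L: 2·6 = 12 | 2·6+1·0 = 12
R: 2·4 = 8 | 2·2+1·4 = 8
gcd(2,2,1) = 1

Coefficients: [2, 2, 1]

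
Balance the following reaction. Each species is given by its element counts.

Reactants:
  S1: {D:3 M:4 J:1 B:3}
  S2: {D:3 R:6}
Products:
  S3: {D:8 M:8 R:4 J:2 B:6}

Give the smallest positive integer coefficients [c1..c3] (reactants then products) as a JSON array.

D: 6·3+2·3 = 24 | 3·8 = 24
M: 6·4+2·0 = 24 | 3·8 = 24
R: 6·0+2·6 = 12 | 3·4 = 12
J: 6·1+2·0 = 6 | 3·2 = 6
B: 6·3+2·0 = 18 | 3·6 = 18
gcd(6,2,3) = 1

Coefficients: [6, 2, 3]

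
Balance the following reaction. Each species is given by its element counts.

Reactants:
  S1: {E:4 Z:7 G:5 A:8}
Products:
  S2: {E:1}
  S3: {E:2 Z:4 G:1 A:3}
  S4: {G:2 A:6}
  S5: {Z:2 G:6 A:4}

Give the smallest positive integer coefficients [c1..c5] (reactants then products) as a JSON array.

Coefficients: [4, 4, 6, 1, 2]

E: 4·4 = 16 | 4·1+6·2+1·0+2·0 = 16
Z: 4·7 = 28 | 4·0+6·4+1·0+2·2 = 28
G: 4·5 = 20 | 4·0+6·1+1·2+2·6 = 20
A: 4·8 = 32 | 4·0+6·3+1·6+2·4 = 32
gcd(4,4,6,1,2) = 1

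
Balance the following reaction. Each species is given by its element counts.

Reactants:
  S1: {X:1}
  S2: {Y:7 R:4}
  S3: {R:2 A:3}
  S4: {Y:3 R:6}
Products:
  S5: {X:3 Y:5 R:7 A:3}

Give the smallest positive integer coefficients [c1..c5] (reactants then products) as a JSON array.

X: 6·1+1·0+2·0+1·0 = 6 | 2·3 = 6
Y: 6·0+1·7+2·0+1·3 = 10 | 2·5 = 10
R: 6·0+1·4+2·2+1·6 = 14 | 2·7 = 14
A: 6·0+1·0+2·3+1·0 = 6 | 2·3 = 6
gcd(6,1,2,1,2) = 1

Coefficients: [6, 1, 2, 1, 2]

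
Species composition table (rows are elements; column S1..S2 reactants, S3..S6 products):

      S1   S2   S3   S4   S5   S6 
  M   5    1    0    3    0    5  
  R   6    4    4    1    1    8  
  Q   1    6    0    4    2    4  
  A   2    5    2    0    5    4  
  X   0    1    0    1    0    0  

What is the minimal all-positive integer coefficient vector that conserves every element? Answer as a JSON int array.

Coefficients: [4, 5, 5, 5, 3, 2]

M: 4·5+5·1 = 25 | 5·0+5·3+3·0+2·5 = 25
R: 4·6+5·4 = 44 | 5·4+5·1+3·1+2·8 = 44
Q: 4·1+5·6 = 34 | 5·0+5·4+3·2+2·4 = 34
A: 4·2+5·5 = 33 | 5·2+5·0+3·5+2·4 = 33
X: 4·0+5·1 = 5 | 5·0+5·1+3·0+2·0 = 5
gcd(4,5,5,5,3,2) = 1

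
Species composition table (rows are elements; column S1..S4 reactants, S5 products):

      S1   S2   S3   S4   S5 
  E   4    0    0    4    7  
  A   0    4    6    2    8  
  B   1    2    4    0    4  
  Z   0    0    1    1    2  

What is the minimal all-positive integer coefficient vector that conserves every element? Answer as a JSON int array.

E: 2·4+1·0+3·0+5·4 = 28 | 4·7 = 28
A: 2·0+1·4+3·6+5·2 = 32 | 4·8 = 32
B: 2·1+1·2+3·4+5·0 = 16 | 4·4 = 16
Z: 2·0+1·0+3·1+5·1 = 8 | 4·2 = 8
gcd(2,1,3,5,4) = 1

Coefficients: [2, 1, 3, 5, 4]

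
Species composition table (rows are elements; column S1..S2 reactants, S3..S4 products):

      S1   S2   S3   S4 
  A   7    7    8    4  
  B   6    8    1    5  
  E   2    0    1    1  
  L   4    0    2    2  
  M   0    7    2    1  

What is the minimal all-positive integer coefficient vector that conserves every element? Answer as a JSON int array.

A: 3·7+1·7 = 28 | 1·8+5·4 = 28
B: 3·6+1·8 = 26 | 1·1+5·5 = 26
E: 3·2+1·0 = 6 | 1·1+5·1 = 6
L: 3·4+1·0 = 12 | 1·2+5·2 = 12
M: 3·0+1·7 = 7 | 1·2+5·1 = 7
gcd(3,1,1,5) = 1

Coefficients: [3, 1, 1, 5]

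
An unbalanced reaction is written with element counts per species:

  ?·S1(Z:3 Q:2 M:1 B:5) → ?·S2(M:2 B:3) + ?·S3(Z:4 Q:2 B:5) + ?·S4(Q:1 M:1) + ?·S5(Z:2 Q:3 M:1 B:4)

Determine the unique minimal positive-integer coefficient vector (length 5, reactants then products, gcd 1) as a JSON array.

Z: 6·3 = 18 | 2·0+4·4+1·0+1·2 = 18
Q: 6·2 = 12 | 2·0+4·2+1·1+1·3 = 12
M: 6·1 = 6 | 2·2+4·0+1·1+1·1 = 6
B: 6·5 = 30 | 2·3+4·5+1·0+1·4 = 30
gcd(6,2,4,1,1) = 1

Coefficients: [6, 2, 4, 1, 1]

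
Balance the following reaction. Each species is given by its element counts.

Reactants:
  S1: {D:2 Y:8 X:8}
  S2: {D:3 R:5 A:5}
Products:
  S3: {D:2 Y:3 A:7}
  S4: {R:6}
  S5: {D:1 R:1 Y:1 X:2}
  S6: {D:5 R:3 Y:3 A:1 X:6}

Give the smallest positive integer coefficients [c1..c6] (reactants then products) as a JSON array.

D: 3·2+6·3 = 24 | 4·2+3·0+6·1+2·5 = 24
R: 3·0+6·5 = 30 | 4·0+3·6+6·1+2·3 = 30
Y: 3·8+6·0 = 24 | 4·3+3·0+6·1+2·3 = 24
A: 3·0+6·5 = 30 | 4·7+3·0+6·0+2·1 = 30
X: 3·8+6·0 = 24 | 4·0+3·0+6·2+2·6 = 24
gcd(3,6,4,3,6,2) = 1

Coefficients: [3, 6, 4, 3, 6, 2]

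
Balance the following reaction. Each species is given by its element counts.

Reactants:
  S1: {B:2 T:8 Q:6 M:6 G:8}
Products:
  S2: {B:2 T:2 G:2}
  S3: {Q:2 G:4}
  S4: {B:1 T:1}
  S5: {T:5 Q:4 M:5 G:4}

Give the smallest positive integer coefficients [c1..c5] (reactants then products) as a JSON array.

B: 5·2 = 10 | 2·2+3·0+6·1+6·0 = 10
T: 5·8 = 40 | 2·2+3·0+6·1+6·5 = 40
Q: 5·6 = 30 | 2·0+3·2+6·0+6·4 = 30
M: 5·6 = 30 | 2·0+3·0+6·0+6·5 = 30
G: 5·8 = 40 | 2·2+3·4+6·0+6·4 = 40
gcd(5,2,3,6,6) = 1

Coefficients: [5, 2, 3, 6, 6]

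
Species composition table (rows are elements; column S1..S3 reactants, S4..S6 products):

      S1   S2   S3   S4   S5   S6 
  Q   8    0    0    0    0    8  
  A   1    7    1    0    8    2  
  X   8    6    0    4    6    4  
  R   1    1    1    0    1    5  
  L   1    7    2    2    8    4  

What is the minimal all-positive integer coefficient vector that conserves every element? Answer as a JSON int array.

Coefficients: [1, 3, 4, 1, 3, 1]

Q: 1·8+3·0+4·0 = 8 | 1·0+3·0+1·8 = 8
A: 1·1+3·7+4·1 = 26 | 1·0+3·8+1·2 = 26
X: 1·8+3·6+4·0 = 26 | 1·4+3·6+1·4 = 26
R: 1·1+3·1+4·1 = 8 | 1·0+3·1+1·5 = 8
L: 1·1+3·7+4·2 = 30 | 1·2+3·8+1·4 = 30
gcd(1,3,4,1,3,1) = 1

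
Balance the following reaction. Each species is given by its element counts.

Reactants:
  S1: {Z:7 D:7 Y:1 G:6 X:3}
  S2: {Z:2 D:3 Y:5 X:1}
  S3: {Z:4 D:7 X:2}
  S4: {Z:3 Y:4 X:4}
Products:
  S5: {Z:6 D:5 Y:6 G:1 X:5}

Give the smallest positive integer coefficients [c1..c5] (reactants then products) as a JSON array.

Coefficients: [1, 3, 2, 5, 6]

Z: 1·7+3·2+2·4+5·3 = 36 | 6·6 = 36
D: 1·7+3·3+2·7+5·0 = 30 | 6·5 = 30
Y: 1·1+3·5+2·0+5·4 = 36 | 6·6 = 36
G: 1·6+3·0+2·0+5·0 = 6 | 6·1 = 6
X: 1·3+3·1+2·2+5·4 = 30 | 6·5 = 30
gcd(1,3,2,5,6) = 1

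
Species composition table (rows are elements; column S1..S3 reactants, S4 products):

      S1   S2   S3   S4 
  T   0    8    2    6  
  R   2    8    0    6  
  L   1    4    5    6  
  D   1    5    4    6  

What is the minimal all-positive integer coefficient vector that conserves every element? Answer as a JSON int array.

Coefficients: [3, 3, 3, 5]

T: 3·0+3·8+3·2 = 30 | 5·6 = 30
R: 3·2+3·8+3·0 = 30 | 5·6 = 30
L: 3·1+3·4+3·5 = 30 | 5·6 = 30
D: 3·1+3·5+3·4 = 30 | 5·6 = 30
gcd(3,3,3,5) = 1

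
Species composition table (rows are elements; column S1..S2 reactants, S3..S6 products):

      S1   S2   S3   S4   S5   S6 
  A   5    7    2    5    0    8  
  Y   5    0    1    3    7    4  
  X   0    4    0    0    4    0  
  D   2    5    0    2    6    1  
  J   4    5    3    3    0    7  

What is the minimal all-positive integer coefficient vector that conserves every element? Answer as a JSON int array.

Coefficients: [5, 1, 2, 4, 1, 1]

A: 5·5+1·7 = 32 | 2·2+4·5+1·0+1·8 = 32
Y: 5·5+1·0 = 25 | 2·1+4·3+1·7+1·4 = 25
X: 5·0+1·4 = 4 | 2·0+4·0+1·4+1·0 = 4
D: 5·2+1·5 = 15 | 2·0+4·2+1·6+1·1 = 15
J: 5·4+1·5 = 25 | 2·3+4·3+1·0+1·7 = 25
gcd(5,1,2,4,1,1) = 1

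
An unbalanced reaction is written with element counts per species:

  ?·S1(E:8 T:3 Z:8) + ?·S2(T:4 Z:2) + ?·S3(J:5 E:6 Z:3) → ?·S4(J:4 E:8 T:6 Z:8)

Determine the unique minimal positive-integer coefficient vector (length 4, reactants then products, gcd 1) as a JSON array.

J: 2·0+6·0+4·5 = 20 | 5·4 = 20
E: 2·8+6·0+4·6 = 40 | 5·8 = 40
T: 2·3+6·4+4·0 = 30 | 5·6 = 30
Z: 2·8+6·2+4·3 = 40 | 5·8 = 40
gcd(2,6,4,5) = 1

Coefficients: [2, 6, 4, 5]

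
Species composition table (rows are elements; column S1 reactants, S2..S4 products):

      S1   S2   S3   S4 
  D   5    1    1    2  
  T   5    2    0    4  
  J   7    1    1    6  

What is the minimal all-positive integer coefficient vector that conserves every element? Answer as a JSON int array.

Coefficients: [2, 3, 5, 1]

D: 2·5 = 10 | 3·1+5·1+1·2 = 10
T: 2·5 = 10 | 3·2+5·0+1·4 = 10
J: 2·7 = 14 | 3·1+5·1+1·6 = 14
gcd(2,3,5,1) = 1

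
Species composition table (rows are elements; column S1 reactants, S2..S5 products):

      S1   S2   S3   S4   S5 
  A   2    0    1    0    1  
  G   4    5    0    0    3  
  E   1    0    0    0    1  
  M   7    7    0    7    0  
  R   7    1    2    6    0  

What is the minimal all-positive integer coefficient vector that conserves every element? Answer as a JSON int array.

Coefficients: [5, 1, 5, 4, 5]

A: 5·2 = 10 | 1·0+5·1+4·0+5·1 = 10
G: 5·4 = 20 | 1·5+5·0+4·0+5·3 = 20
E: 5·1 = 5 | 1·0+5·0+4·0+5·1 = 5
M: 5·7 = 35 | 1·7+5·0+4·7+5·0 = 35
R: 5·7 = 35 | 1·1+5·2+4·6+5·0 = 35
gcd(5,1,5,4,5) = 1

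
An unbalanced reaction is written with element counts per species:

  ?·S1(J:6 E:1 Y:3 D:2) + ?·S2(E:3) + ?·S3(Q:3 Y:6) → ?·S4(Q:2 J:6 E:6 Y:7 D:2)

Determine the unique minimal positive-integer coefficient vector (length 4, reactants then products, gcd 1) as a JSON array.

Coefficients: [3, 5, 2, 3]

Q: 3·0+5·0+2·3 = 6 | 3·2 = 6
J: 3·6+5·0+2·0 = 18 | 3·6 = 18
E: 3·1+5·3+2·0 = 18 | 3·6 = 18
Y: 3·3+5·0+2·6 = 21 | 3·7 = 21
D: 3·2+5·0+2·0 = 6 | 3·2 = 6
gcd(3,5,2,3) = 1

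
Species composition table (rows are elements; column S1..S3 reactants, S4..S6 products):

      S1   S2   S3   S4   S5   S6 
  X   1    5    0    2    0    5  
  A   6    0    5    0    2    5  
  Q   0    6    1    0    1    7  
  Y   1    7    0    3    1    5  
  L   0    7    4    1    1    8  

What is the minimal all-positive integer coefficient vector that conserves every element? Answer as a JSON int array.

X: 3·1+4·5+1·0 = 23 | 4·2+4·0+3·5 = 23
A: 3·6+4·0+1·5 = 23 | 4·0+4·2+3·5 = 23
Q: 3·0+4·6+1·1 = 25 | 4·0+4·1+3·7 = 25
Y: 3·1+4·7+1·0 = 31 | 4·3+4·1+3·5 = 31
L: 3·0+4·7+1·4 = 32 | 4·1+4·1+3·8 = 32
gcd(3,4,1,4,4,3) = 1

Coefficients: [3, 4, 1, 4, 4, 3]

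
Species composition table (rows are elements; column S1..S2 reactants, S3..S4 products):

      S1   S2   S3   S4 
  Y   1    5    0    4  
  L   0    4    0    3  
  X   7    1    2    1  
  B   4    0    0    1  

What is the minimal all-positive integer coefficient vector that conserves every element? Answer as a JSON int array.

Y: 1·1+3·5 = 16 | 3·0+4·4 = 16
L: 1·0+3·4 = 12 | 3·0+4·3 = 12
X: 1·7+3·1 = 10 | 3·2+4·1 = 10
B: 1·4+3·0 = 4 | 3·0+4·1 = 4
gcd(1,3,3,4) = 1

Coefficients: [1, 3, 3, 4]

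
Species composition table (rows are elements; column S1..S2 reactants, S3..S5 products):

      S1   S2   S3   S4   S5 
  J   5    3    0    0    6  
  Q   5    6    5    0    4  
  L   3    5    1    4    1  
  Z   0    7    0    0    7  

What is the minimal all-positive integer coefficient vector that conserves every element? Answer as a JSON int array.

Coefficients: [3, 5, 5, 6, 5]

J: 3·5+5·3 = 30 | 5·0+6·0+5·6 = 30
Q: 3·5+5·6 = 45 | 5·5+6·0+5·4 = 45
L: 3·3+5·5 = 34 | 5·1+6·4+5·1 = 34
Z: 3·0+5·7 = 35 | 5·0+6·0+5·7 = 35
gcd(3,5,5,6,5) = 1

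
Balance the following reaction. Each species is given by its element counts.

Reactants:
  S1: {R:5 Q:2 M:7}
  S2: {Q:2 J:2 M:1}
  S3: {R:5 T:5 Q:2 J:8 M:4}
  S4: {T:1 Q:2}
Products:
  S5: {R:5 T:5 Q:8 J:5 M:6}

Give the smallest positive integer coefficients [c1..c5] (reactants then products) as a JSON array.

Coefficients: [1, 1, 1, 5, 2]

R: 1·5+1·0+1·5+5·0 = 10 | 2·5 = 10
T: 1·0+1·0+1·5+5·1 = 10 | 2·5 = 10
Q: 1·2+1·2+1·2+5·2 = 16 | 2·8 = 16
J: 1·0+1·2+1·8+5·0 = 10 | 2·5 = 10
M: 1·7+1·1+1·4+5·0 = 12 | 2·6 = 12
gcd(1,1,1,5,2) = 1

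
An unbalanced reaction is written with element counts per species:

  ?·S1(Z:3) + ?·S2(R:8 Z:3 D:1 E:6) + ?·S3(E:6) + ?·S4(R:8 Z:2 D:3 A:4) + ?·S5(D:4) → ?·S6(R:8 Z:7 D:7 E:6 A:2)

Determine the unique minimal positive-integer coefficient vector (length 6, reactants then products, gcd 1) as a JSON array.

Coefficients: [6, 2, 2, 2, 5, 4]

R: 6·0+2·8+2·0+2·8+5·0 = 32 | 4·8 = 32
Z: 6·3+2·3+2·0+2·2+5·0 = 28 | 4·7 = 28
D: 6·0+2·1+2·0+2·3+5·4 = 28 | 4·7 = 28
E: 6·0+2·6+2·6+2·0+5·0 = 24 | 4·6 = 24
A: 6·0+2·0+2·0+2·4+5·0 = 8 | 4·2 = 8
gcd(6,2,2,2,5,4) = 1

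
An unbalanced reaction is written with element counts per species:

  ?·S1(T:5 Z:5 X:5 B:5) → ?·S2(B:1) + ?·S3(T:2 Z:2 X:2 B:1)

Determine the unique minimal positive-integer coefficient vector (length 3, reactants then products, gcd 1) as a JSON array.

T: 2·5 = 10 | 5·0+5·2 = 10
Z: 2·5 = 10 | 5·0+5·2 = 10
X: 2·5 = 10 | 5·0+5·2 = 10
B: 2·5 = 10 | 5·1+5·1 = 10
gcd(2,5,5) = 1

Coefficients: [2, 5, 5]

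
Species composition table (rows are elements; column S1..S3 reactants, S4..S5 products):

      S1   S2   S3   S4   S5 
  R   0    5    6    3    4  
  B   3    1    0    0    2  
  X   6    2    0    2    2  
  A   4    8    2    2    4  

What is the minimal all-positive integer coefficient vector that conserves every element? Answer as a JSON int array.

R: 3·0+1·5+5·6 = 35 | 5·3+5·4 = 35
B: 3·3+1·1+5·0 = 10 | 5·0+5·2 = 10
X: 3·6+1·2+5·0 = 20 | 5·2+5·2 = 20
A: 3·4+1·8+5·2 = 30 | 5·2+5·4 = 30
gcd(3,1,5,5,5) = 1

Coefficients: [3, 1, 5, 5, 5]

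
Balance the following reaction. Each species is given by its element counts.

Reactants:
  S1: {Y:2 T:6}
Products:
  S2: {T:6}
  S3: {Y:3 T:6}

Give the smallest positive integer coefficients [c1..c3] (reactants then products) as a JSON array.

Coefficients: [3, 1, 2]

Y: 3·2 = 6 | 1·0+2·3 = 6
T: 3·6 = 18 | 1·6+2·6 = 18
gcd(3,1,2) = 1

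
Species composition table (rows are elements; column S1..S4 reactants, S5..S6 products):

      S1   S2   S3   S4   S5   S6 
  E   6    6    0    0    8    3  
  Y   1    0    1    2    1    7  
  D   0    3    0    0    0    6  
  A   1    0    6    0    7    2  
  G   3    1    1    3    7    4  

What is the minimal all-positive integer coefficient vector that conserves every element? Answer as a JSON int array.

Coefficients: [1, 4, 4, 6, 3, 2]

E: 1·6+4·6+4·0+6·0 = 30 | 3·8+2·3 = 30
Y: 1·1+4·0+4·1+6·2 = 17 | 3·1+2·7 = 17
D: 1·0+4·3+4·0+6·0 = 12 | 3·0+2·6 = 12
A: 1·1+4·0+4·6+6·0 = 25 | 3·7+2·2 = 25
G: 1·3+4·1+4·1+6·3 = 29 | 3·7+2·4 = 29
gcd(1,4,4,6,3,2) = 1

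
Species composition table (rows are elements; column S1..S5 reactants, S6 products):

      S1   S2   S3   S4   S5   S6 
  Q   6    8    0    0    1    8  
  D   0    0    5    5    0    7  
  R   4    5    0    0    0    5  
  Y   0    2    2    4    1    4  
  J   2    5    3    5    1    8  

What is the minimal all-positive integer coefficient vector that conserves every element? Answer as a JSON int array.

Q: 5·6+1·8+6·0+1·0+2·1 = 40 | 5·8 = 40
D: 5·0+1·0+6·5+1·5+2·0 = 35 | 5·7 = 35
R: 5·4+1·5+6·0+1·0+2·0 = 25 | 5·5 = 25
Y: 5·0+1·2+6·2+1·4+2·1 = 20 | 5·4 = 20
J: 5·2+1·5+6·3+1·5+2·1 = 40 | 5·8 = 40
gcd(5,1,6,1,2,5) = 1

Coefficients: [5, 1, 6, 1, 2, 5]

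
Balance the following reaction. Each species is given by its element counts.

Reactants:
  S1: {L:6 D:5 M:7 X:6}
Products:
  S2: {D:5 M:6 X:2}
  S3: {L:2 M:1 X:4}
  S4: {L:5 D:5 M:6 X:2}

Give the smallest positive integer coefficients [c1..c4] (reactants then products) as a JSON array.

L: 5·6 = 30 | 1·0+5·2+4·5 = 30
D: 5·5 = 25 | 1·5+5·0+4·5 = 25
M: 5·7 = 35 | 1·6+5·1+4·6 = 35
X: 5·6 = 30 | 1·2+5·4+4·2 = 30
gcd(5,1,5,4) = 1

Coefficients: [5, 1, 5, 4]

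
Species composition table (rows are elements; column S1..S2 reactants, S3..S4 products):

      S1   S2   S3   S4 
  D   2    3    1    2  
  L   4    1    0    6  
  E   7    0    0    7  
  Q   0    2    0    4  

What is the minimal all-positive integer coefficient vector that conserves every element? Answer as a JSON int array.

Coefficients: [1, 2, 6, 1]

D: 1·2+2·3 = 8 | 6·1+1·2 = 8
L: 1·4+2·1 = 6 | 6·0+1·6 = 6
E: 1·7+2·0 = 7 | 6·0+1·7 = 7
Q: 1·0+2·2 = 4 | 6·0+1·4 = 4
gcd(1,2,6,1) = 1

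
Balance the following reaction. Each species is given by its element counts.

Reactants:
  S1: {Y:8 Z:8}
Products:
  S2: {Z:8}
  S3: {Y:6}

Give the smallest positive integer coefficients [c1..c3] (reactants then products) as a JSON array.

Coefficients: [3, 3, 4]

Y: 3·8 = 24 | 3·0+4·6 = 24
Z: 3·8 = 24 | 3·8+4·0 = 24
gcd(3,3,4) = 1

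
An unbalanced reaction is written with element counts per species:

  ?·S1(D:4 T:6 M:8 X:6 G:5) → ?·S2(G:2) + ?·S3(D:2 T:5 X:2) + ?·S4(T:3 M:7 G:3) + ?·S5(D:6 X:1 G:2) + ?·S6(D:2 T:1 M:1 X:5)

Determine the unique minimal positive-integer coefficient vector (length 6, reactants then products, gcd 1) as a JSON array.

D: 5·4 = 20 | 4·0+2·2+5·0+1·6+5·2 = 20
T: 5·6 = 30 | 4·0+2·5+5·3+1·0+5·1 = 30
M: 5·8 = 40 | 4·0+2·0+5·7+1·0+5·1 = 40
X: 5·6 = 30 | 4·0+2·2+5·0+1·1+5·5 = 30
G: 5·5 = 25 | 4·2+2·0+5·3+1·2+5·0 = 25
gcd(5,4,2,5,1,5) = 1

Coefficients: [5, 4, 2, 5, 1, 5]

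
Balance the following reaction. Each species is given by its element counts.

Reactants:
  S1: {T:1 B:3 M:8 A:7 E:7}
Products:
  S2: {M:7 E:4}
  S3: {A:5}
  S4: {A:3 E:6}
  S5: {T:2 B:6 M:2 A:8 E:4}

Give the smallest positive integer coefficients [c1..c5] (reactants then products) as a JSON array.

Coefficients: [6, 6, 3, 1, 3]

T: 6·1 = 6 | 6·0+3·0+1·0+3·2 = 6
B: 6·3 = 18 | 6·0+3·0+1·0+3·6 = 18
M: 6·8 = 48 | 6·7+3·0+1·0+3·2 = 48
A: 6·7 = 42 | 6·0+3·5+1·3+3·8 = 42
E: 6·7 = 42 | 6·4+3·0+1·6+3·4 = 42
gcd(6,6,3,1,3) = 1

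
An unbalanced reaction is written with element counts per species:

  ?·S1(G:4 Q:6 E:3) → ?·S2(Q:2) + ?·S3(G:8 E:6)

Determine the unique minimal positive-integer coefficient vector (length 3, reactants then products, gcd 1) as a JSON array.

Coefficients: [2, 6, 1]

G: 2·4 = 8 | 6·0+1·8 = 8
Q: 2·6 = 12 | 6·2+1·0 = 12
E: 2·3 = 6 | 6·0+1·6 = 6
gcd(2,6,1) = 1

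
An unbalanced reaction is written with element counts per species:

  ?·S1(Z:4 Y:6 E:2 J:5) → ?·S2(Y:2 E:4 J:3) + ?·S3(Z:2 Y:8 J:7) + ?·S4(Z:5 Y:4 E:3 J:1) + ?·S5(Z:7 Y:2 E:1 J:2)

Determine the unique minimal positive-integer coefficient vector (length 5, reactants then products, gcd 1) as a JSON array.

Z: 4·4 = 16 | 1·0+2·2+1·5+1·7 = 16
Y: 4·6 = 24 | 1·2+2·8+1·4+1·2 = 24
E: 4·2 = 8 | 1·4+2·0+1·3+1·1 = 8
J: 4·5 = 20 | 1·3+2·7+1·1+1·2 = 20
gcd(4,1,2,1,1) = 1

Coefficients: [4, 1, 2, 1, 1]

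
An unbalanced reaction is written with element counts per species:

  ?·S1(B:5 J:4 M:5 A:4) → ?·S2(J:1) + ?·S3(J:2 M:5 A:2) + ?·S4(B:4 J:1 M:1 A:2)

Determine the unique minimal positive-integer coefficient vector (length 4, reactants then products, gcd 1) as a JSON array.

Coefficients: [4, 5, 3, 5]

B: 4·5 = 20 | 5·0+3·0+5·4 = 20
J: 4·4 = 16 | 5·1+3·2+5·1 = 16
M: 4·5 = 20 | 5·0+3·5+5·1 = 20
A: 4·4 = 16 | 5·0+3·2+5·2 = 16
gcd(4,5,3,5) = 1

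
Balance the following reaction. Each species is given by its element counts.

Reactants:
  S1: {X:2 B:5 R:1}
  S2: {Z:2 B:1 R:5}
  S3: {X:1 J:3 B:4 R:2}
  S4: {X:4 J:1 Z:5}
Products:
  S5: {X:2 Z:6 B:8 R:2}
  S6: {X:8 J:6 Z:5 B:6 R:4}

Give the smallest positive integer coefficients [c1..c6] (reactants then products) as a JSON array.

Coefficients: [3, 1, 6, 6, 2, 4]

X: 3·2+1·0+6·1+6·4 = 36 | 2·2+4·8 = 36
J: 3·0+1·0+6·3+6·1 = 24 | 2·0+4·6 = 24
Z: 3·0+1·2+6·0+6·5 = 32 | 2·6+4·5 = 32
B: 3·5+1·1+6·4+6·0 = 40 | 2·8+4·6 = 40
R: 3·1+1·5+6·2+6·0 = 20 | 2·2+4·4 = 20
gcd(3,1,6,6,2,4) = 1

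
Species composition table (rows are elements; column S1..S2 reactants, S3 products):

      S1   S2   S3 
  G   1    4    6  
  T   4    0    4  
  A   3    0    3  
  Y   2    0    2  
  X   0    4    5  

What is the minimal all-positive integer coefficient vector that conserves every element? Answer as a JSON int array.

Coefficients: [4, 5, 4]

G: 4·1+5·4 = 24 | 4·6 = 24
T: 4·4+5·0 = 16 | 4·4 = 16
A: 4·3+5·0 = 12 | 4·3 = 12
Y: 4·2+5·0 = 8 | 4·2 = 8
X: 4·0+5·4 = 20 | 4·5 = 20
gcd(4,5,4) = 1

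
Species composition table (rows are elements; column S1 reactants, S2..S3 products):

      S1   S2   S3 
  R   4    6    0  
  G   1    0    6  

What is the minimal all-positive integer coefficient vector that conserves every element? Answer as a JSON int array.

R: 6·4 = 24 | 4·6+1·0 = 24
G: 6·1 = 6 | 4·0+1·6 = 6
gcd(6,4,1) = 1

Coefficients: [6, 4, 1]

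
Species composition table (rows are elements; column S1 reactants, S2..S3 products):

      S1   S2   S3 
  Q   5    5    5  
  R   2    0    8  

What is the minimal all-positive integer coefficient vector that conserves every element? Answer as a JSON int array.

Q: 4·5 = 20 | 3·5+1·5 = 20
R: 4·2 = 8 | 3·0+1·8 = 8
gcd(4,3,1) = 1

Coefficients: [4, 3, 1]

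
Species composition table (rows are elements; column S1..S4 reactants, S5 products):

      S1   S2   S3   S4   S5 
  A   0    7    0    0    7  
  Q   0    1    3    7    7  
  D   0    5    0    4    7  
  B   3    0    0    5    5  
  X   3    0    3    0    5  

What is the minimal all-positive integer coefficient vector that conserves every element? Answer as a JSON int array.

A: 5·0+6·7+5·0+3·0 = 42 | 6·7 = 42
Q: 5·0+6·1+5·3+3·7 = 42 | 6·7 = 42
D: 5·0+6·5+5·0+3·4 = 42 | 6·7 = 42
B: 5·3+6·0+5·0+3·5 = 30 | 6·5 = 30
X: 5·3+6·0+5·3+3·0 = 30 | 6·5 = 30
gcd(5,6,5,3,6) = 1

Coefficients: [5, 6, 5, 3, 6]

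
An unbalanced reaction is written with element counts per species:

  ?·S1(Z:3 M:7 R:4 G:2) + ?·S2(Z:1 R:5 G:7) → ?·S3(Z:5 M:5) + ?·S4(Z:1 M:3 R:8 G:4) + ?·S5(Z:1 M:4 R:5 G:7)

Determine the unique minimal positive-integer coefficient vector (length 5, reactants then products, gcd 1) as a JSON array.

Coefficients: [4, 3, 2, 2, 3]

Z: 4·3+3·1 = 15 | 2·5+2·1+3·1 = 15
M: 4·7+3·0 = 28 | 2·5+2·3+3·4 = 28
R: 4·4+3·5 = 31 | 2·0+2·8+3·5 = 31
G: 4·2+3·7 = 29 | 2·0+2·4+3·7 = 29
gcd(4,3,2,2,3) = 1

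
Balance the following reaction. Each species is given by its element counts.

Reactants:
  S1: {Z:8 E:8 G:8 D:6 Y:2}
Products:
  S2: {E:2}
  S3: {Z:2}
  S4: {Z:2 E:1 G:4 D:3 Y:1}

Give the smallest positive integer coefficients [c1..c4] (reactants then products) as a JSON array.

Coefficients: [1, 3, 2, 2]

Z: 1·8 = 8 | 3·0+2·2+2·2 = 8
E: 1·8 = 8 | 3·2+2·0+2·1 = 8
G: 1·8 = 8 | 3·0+2·0+2·4 = 8
D: 1·6 = 6 | 3·0+2·0+2·3 = 6
Y: 1·2 = 2 | 3·0+2·0+2·1 = 2
gcd(1,3,2,2) = 1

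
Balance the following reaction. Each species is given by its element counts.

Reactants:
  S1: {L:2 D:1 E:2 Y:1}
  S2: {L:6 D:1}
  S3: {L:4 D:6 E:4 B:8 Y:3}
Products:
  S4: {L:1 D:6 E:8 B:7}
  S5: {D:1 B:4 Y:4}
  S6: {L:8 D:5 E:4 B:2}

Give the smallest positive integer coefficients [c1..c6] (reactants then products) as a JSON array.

Coefficients: [6, 1, 6, 2, 6, 5]

L: 6·2+1·6+6·4 = 42 | 2·1+6·0+5·8 = 42
D: 6·1+1·1+6·6 = 43 | 2·6+6·1+5·5 = 43
E: 6·2+1·0+6·4 = 36 | 2·8+6·0+5·4 = 36
B: 6·0+1·0+6·8 = 48 | 2·7+6·4+5·2 = 48
Y: 6·1+1·0+6·3 = 24 | 2·0+6·4+5·0 = 24
gcd(6,1,6,2,6,5) = 1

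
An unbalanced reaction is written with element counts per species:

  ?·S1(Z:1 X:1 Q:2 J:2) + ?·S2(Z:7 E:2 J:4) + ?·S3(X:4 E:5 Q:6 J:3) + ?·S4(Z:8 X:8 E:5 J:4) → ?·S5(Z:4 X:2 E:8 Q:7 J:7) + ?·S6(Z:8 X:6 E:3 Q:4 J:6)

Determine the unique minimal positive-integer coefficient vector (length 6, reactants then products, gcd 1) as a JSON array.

Coefficients: [6, 6, 6, 1, 4, 5]

Z: 6·1+6·7+6·0+1·8 = 56 | 4·4+5·8 = 56
X: 6·1+6·0+6·4+1·8 = 38 | 4·2+5·6 = 38
E: 6·0+6·2+6·5+1·5 = 47 | 4·8+5·3 = 47
Q: 6·2+6·0+6·6+1·0 = 48 | 4·7+5·4 = 48
J: 6·2+6·4+6·3+1·4 = 58 | 4·7+5·6 = 58
gcd(6,6,6,1,4,5) = 1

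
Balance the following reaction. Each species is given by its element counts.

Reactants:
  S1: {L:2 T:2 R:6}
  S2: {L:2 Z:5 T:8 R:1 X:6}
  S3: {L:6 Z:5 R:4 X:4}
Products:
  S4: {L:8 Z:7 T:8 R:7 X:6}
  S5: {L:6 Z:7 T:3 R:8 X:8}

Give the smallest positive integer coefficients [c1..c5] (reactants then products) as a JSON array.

L: 3·2+3·2+4·6 = 36 | 3·8+2·6 = 36
Z: 3·0+3·5+4·5 = 35 | 3·7+2·7 = 35
T: 3·2+3·8+4·0 = 30 | 3·8+2·3 = 30
R: 3·6+3·1+4·4 = 37 | 3·7+2·8 = 37
X: 3·0+3·6+4·4 = 34 | 3·6+2·8 = 34
gcd(3,3,4,3,2) = 1

Coefficients: [3, 3, 4, 3, 2]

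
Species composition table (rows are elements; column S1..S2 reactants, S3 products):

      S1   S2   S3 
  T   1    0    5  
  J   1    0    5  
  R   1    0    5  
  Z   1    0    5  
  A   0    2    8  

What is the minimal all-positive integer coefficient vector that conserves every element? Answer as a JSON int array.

T: 5·1+4·0 = 5 | 1·5 = 5
J: 5·1+4·0 = 5 | 1·5 = 5
R: 5·1+4·0 = 5 | 1·5 = 5
Z: 5·1+4·0 = 5 | 1·5 = 5
A: 5·0+4·2 = 8 | 1·8 = 8
gcd(5,4,1) = 1

Coefficients: [5, 4, 1]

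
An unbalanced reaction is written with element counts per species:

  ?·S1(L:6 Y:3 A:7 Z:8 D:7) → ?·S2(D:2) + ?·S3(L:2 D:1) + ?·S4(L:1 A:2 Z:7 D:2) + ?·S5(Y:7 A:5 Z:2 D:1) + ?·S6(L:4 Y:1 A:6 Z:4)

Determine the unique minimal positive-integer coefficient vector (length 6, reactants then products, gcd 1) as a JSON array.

Coefficients: [3, 6, 4, 2, 1, 2]

L: 3·6 = 18 | 6·0+4·2+2·1+1·0+2·4 = 18
Y: 3·3 = 9 | 6·0+4·0+2·0+1·7+2·1 = 9
A: 3·7 = 21 | 6·0+4·0+2·2+1·5+2·6 = 21
Z: 3·8 = 24 | 6·0+4·0+2·7+1·2+2·4 = 24
D: 3·7 = 21 | 6·2+4·1+2·2+1·1+2·0 = 21
gcd(3,6,4,2,1,2) = 1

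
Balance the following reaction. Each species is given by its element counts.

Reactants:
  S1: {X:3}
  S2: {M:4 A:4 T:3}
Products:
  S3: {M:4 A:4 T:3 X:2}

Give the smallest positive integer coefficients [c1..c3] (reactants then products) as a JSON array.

M: 2·0+3·4 = 12 | 3·4 = 12
A: 2·0+3·4 = 12 | 3·4 = 12
T: 2·0+3·3 = 9 | 3·3 = 9
X: 2·3+3·0 = 6 | 3·2 = 6
gcd(2,3,3) = 1

Coefficients: [2, 3, 3]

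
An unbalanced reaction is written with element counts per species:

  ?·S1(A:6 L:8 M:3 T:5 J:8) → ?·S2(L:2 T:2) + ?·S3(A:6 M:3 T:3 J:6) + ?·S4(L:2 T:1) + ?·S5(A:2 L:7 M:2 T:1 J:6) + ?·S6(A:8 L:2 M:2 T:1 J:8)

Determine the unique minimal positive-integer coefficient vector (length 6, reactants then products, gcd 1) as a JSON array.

A: 4·6 = 24 | 3·0+2·6+5·0+2·2+1·8 = 24
L: 4·8 = 32 | 3·2+2·0+5·2+2·7+1·2 = 32
M: 4·3 = 12 | 3·0+2·3+5·0+2·2+1·2 = 12
T: 4·5 = 20 | 3·2+2·3+5·1+2·1+1·1 = 20
J: 4·8 = 32 | 3·0+2·6+5·0+2·6+1·8 = 32
gcd(4,3,2,5,2,1) = 1

Coefficients: [4, 3, 2, 5, 2, 1]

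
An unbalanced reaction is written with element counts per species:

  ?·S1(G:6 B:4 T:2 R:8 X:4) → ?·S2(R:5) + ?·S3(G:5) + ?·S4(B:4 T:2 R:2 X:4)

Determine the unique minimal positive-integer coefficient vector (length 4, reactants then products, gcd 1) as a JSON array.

Coefficients: [5, 6, 6, 5]

G: 5·6 = 30 | 6·0+6·5+5·0 = 30
B: 5·4 = 20 | 6·0+6·0+5·4 = 20
T: 5·2 = 10 | 6·0+6·0+5·2 = 10
R: 5·8 = 40 | 6·5+6·0+5·2 = 40
X: 5·4 = 20 | 6·0+6·0+5·4 = 20
gcd(5,6,6,5) = 1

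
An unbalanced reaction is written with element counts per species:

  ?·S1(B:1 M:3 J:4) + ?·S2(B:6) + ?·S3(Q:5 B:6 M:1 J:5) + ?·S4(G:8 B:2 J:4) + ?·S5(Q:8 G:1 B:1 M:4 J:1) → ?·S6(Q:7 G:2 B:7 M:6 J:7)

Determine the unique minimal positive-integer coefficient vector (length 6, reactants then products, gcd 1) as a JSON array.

Q: 6·0+3·0+2·5+1·0+4·8 = 42 | 6·7 = 42
G: 6·0+3·0+2·0+1·8+4·1 = 12 | 6·2 = 12
B: 6·1+3·6+2·6+1·2+4·1 = 42 | 6·7 = 42
M: 6·3+3·0+2·1+1·0+4·4 = 36 | 6·6 = 36
J: 6·4+3·0+2·5+1·4+4·1 = 42 | 6·7 = 42
gcd(6,3,2,1,4,6) = 1

Coefficients: [6, 3, 2, 1, 4, 6]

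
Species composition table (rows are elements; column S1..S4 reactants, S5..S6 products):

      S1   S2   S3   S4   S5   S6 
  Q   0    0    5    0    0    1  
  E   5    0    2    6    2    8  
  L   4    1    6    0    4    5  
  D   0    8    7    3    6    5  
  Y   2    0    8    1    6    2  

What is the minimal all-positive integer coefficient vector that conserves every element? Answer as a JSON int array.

Coefficients: [6, 3, 1, 2, 2, 5]

Q: 6·0+3·0+1·5+2·0 = 5 | 2·0+5·1 = 5
E: 6·5+3·0+1·2+2·6 = 44 | 2·2+5·8 = 44
L: 6·4+3·1+1·6+2·0 = 33 | 2·4+5·5 = 33
D: 6·0+3·8+1·7+2·3 = 37 | 2·6+5·5 = 37
Y: 6·2+3·0+1·8+2·1 = 22 | 2·6+5·2 = 22
gcd(6,3,1,2,2,5) = 1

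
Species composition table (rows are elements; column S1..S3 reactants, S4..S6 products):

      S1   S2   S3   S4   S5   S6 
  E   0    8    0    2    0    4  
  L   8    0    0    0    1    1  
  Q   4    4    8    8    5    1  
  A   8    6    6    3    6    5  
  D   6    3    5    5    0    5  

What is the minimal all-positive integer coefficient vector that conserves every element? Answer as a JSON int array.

E: 1·0+3·8+5·0 = 24 | 4·2+4·0+4·4 = 24
L: 1·8+3·0+5·0 = 8 | 4·0+4·1+4·1 = 8
Q: 1·4+3·4+5·8 = 56 | 4·8+4·5+4·1 = 56
A: 1·8+3·6+5·6 = 56 | 4·3+4·6+4·5 = 56
D: 1·6+3·3+5·5 = 40 | 4·5+4·0+4·5 = 40
gcd(1,3,5,4,4,4) = 1

Coefficients: [1, 3, 5, 4, 4, 4]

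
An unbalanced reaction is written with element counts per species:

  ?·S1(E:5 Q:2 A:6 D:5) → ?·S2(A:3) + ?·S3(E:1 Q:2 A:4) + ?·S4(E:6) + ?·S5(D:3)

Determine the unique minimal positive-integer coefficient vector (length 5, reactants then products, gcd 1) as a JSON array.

Coefficients: [3, 2, 3, 2, 5]

E: 3·5 = 15 | 2·0+3·1+2·6+5·0 = 15
Q: 3·2 = 6 | 2·0+3·2+2·0+5·0 = 6
A: 3·6 = 18 | 2·3+3·4+2·0+5·0 = 18
D: 3·5 = 15 | 2·0+3·0+2·0+5·3 = 15
gcd(3,2,3,2,5) = 1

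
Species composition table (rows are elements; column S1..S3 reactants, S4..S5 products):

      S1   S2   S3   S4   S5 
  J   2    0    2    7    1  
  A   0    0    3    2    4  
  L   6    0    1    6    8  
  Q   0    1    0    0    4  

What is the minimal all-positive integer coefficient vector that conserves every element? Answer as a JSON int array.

Coefficients: [2, 4, 2, 1, 1]

J: 2·2+4·0+2·2 = 8 | 1·7+1·1 = 8
A: 2·0+4·0+2·3 = 6 | 1·2+1·4 = 6
L: 2·6+4·0+2·1 = 14 | 1·6+1·8 = 14
Q: 2·0+4·1+2·0 = 4 | 1·0+1·4 = 4
gcd(2,4,2,1,1) = 1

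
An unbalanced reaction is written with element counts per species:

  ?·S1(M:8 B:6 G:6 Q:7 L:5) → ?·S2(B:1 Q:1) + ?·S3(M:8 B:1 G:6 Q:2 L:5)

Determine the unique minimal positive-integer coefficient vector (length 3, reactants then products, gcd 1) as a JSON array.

M: 1·8 = 8 | 5·0+1·8 = 8
B: 1·6 = 6 | 5·1+1·1 = 6
G: 1·6 = 6 | 5·0+1·6 = 6
Q: 1·7 = 7 | 5·1+1·2 = 7
L: 1·5 = 5 | 5·0+1·5 = 5
gcd(1,5,1) = 1

Coefficients: [1, 5, 1]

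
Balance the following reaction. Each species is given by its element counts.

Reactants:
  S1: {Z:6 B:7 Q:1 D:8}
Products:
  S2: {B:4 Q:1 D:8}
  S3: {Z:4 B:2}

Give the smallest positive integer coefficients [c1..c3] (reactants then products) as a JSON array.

Coefficients: [2, 2, 3]

Z: 2·6 = 12 | 2·0+3·4 = 12
B: 2·7 = 14 | 2·4+3·2 = 14
Q: 2·1 = 2 | 2·1+3·0 = 2
D: 2·8 = 16 | 2·8+3·0 = 16
gcd(2,2,3) = 1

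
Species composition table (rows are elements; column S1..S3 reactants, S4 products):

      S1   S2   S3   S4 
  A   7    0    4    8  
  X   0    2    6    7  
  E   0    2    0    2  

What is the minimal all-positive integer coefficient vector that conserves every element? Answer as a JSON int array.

A: 4·7+6·0+5·4 = 48 | 6·8 = 48
X: 4·0+6·2+5·6 = 42 | 6·7 = 42
E: 4·0+6·2+5·0 = 12 | 6·2 = 12
gcd(4,6,5,6) = 1

Coefficients: [4, 6, 5, 6]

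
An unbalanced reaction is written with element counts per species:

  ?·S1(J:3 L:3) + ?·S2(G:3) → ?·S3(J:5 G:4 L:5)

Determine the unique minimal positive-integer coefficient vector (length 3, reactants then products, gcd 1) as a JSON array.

J: 5·3+4·0 = 15 | 3·5 = 15
G: 5·0+4·3 = 12 | 3·4 = 12
L: 5·3+4·0 = 15 | 3·5 = 15
gcd(5,4,3) = 1

Coefficients: [5, 4, 3]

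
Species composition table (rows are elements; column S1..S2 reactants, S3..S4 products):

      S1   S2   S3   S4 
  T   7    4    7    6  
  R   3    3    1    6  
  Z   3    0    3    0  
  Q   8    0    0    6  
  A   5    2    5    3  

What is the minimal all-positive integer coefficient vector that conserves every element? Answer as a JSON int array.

T: 3·7+6·4 = 45 | 3·7+4·6 = 45
R: 3·3+6·3 = 27 | 3·1+4·6 = 27
Z: 3·3+6·0 = 9 | 3·3+4·0 = 9
Q: 3·8+6·0 = 24 | 3·0+4·6 = 24
A: 3·5+6·2 = 27 | 3·5+4·3 = 27
gcd(3,6,3,4) = 1

Coefficients: [3, 6, 3, 4]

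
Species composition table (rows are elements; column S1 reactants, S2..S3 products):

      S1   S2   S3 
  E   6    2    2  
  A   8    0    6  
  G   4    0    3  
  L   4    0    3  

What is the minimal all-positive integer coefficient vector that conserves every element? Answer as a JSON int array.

Coefficients: [3, 5, 4]

E: 3·6 = 18 | 5·2+4·2 = 18
A: 3·8 = 24 | 5·0+4·6 = 24
G: 3·4 = 12 | 5·0+4·3 = 12
L: 3·4 = 12 | 5·0+4·3 = 12
gcd(3,5,4) = 1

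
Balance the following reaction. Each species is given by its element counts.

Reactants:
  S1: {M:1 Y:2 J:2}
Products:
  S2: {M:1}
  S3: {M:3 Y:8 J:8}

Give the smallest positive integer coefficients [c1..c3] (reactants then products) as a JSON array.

Coefficients: [4, 1, 1]

M: 4·1 = 4 | 1·1+1·3 = 4
Y: 4·2 = 8 | 1·0+1·8 = 8
J: 4·2 = 8 | 1·0+1·8 = 8
gcd(4,1,1) = 1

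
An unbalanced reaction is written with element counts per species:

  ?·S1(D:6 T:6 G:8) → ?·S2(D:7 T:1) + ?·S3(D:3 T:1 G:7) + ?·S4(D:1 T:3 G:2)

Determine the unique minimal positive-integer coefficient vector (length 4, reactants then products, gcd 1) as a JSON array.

Coefficients: [3, 1, 2, 5]

D: 3·6 = 18 | 1·7+2·3+5·1 = 18
T: 3·6 = 18 | 1·1+2·1+5·3 = 18
G: 3·8 = 24 | 1·0+2·7+5·2 = 24
gcd(3,1,2,5) = 1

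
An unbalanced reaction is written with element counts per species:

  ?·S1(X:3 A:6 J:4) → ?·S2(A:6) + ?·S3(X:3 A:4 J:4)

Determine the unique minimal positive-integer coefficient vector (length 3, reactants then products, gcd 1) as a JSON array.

Coefficients: [3, 1, 3]

X: 3·3 = 9 | 1·0+3·3 = 9
A: 3·6 = 18 | 1·6+3·4 = 18
J: 3·4 = 12 | 1·0+3·4 = 12
gcd(3,1,3) = 1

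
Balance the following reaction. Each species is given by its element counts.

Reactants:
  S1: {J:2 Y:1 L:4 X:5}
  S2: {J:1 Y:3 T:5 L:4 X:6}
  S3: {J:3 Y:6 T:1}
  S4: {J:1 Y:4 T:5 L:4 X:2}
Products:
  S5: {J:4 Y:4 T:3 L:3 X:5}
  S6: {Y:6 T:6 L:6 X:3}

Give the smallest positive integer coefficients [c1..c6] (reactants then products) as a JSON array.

J: 3·2+3·1+3·3+6·1 = 24 | 6·4+5·0 = 24
Y: 3·1+3·3+3·6+6·4 = 54 | 6·4+5·6 = 54
T: 3·0+3·5+3·1+6·5 = 48 | 6·3+5·6 = 48
L: 3·4+3·4+3·0+6·4 = 48 | 6·3+5·6 = 48
X: 3·5+3·6+3·0+6·2 = 45 | 6·5+5·3 = 45
gcd(3,3,3,6,6,5) = 1

Coefficients: [3, 3, 3, 6, 6, 5]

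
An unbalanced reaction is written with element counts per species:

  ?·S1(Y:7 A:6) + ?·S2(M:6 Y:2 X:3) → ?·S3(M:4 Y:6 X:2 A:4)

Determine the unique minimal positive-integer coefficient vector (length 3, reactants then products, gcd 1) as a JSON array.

Coefficients: [2, 2, 3]

M: 2·0+2·6 = 12 | 3·4 = 12
Y: 2·7+2·2 = 18 | 3·6 = 18
X: 2·0+2·3 = 6 | 3·2 = 6
A: 2·6+2·0 = 12 | 3·4 = 12
gcd(2,2,3) = 1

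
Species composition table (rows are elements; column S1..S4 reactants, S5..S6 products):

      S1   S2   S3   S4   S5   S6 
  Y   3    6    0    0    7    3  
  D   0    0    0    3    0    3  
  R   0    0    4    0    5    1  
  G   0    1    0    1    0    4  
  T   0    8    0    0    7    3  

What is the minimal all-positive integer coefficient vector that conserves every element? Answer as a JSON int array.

Coefficients: [2, 3, 4, 1, 3, 1]

Y: 2·3+3·6+4·0+1·0 = 24 | 3·7+1·3 = 24
D: 2·0+3·0+4·0+1·3 = 3 | 3·0+1·3 = 3
R: 2·0+3·0+4·4+1·0 = 16 | 3·5+1·1 = 16
G: 2·0+3·1+4·0+1·1 = 4 | 3·0+1·4 = 4
T: 2·0+3·8+4·0+1·0 = 24 | 3·7+1·3 = 24
gcd(2,3,4,1,3,1) = 1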